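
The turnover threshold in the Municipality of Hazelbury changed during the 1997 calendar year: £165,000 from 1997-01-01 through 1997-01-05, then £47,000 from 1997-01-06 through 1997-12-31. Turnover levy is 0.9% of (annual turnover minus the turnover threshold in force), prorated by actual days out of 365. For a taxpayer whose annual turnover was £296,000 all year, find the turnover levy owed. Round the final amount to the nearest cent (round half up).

£2,226.45

1997-01-01 to 1997-01-05: 5 days, exemption £165,000 → (£296,000 − £165,000) × 0.9% × 5/365 = £16.1507
1997-01-06 to 1997-12-31: 360 days, exemption £47,000 → (£296,000 − £47,000) × 0.9% × 360/365 = £2,210.3014
Total = £2,226.4521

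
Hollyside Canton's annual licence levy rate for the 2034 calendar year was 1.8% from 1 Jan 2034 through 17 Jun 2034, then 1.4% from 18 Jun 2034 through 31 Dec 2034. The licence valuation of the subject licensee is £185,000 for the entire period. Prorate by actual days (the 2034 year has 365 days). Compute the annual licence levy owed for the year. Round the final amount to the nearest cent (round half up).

1 Jan – 17 Jun 2034: 168 days at 1.8% → £185,000 × 1.8% × 168/365 = £1,532.7123
18 Jun – 31 Dec 2034: 197 days at 1.4% → £185,000 × 1.4% × 197/365 = £1,397.8904
Total = £2,930.6027

£2,930.60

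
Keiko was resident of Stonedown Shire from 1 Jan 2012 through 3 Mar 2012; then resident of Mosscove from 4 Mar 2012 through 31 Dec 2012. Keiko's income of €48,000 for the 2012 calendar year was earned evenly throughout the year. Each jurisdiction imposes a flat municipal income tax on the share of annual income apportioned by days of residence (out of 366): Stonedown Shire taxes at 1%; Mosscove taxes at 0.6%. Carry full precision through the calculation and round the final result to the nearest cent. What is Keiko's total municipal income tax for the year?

Stonedown Shire, 1 Jan – 3 Mar 2012: 63 days → €48,000 × 1% × 63/366 = €82.6230
Mosscove, 4 Mar – 31 Dec 2012: 303 days → €48,000 × 0.6% × 303/366 = €238.4262
Total = €321.0492

€321.05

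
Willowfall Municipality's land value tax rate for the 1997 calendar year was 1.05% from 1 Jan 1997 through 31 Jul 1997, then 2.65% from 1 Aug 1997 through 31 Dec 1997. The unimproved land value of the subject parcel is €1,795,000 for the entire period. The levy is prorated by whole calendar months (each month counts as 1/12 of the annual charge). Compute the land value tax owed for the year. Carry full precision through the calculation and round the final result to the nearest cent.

€30,814.17

1 Jan – 31 Jul 1997: 7 months at 1.05% → €1,795,000 × 1.05% × 7/12 = €10,994.3750
1 Aug – 31 Dec 1997: 5 months at 2.65% → €1,795,000 × 2.65% × 5/12 = €19,819.7917
Total = €30,814.1667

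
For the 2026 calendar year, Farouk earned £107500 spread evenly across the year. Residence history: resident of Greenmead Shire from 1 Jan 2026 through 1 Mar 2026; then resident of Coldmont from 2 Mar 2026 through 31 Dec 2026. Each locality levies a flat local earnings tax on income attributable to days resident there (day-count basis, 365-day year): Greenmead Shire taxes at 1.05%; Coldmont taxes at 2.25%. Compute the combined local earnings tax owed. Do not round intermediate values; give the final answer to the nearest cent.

£2206.70

Greenmead Shire, 1 Jan – 1 Mar 2026: 60 days → £107500 × 1.05% × 60/365 = £185.5479
Coldmont, 2 Mar – 31 Dec 2026: 305 days → £107500 × 2.25% × 305/365 = £2021.1473
Total = £2206.6952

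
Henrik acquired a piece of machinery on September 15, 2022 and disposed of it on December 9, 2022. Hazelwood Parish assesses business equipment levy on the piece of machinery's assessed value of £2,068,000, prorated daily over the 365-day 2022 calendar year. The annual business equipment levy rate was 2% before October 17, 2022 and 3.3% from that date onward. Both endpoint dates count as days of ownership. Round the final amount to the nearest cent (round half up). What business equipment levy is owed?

£13,722.45

September 15 – October 16, 2022: 32 days at 2% → £2,068,000 × 2% × 32/365 = £3,626.0822
October 17 – December 9, 2022: 54 days at 3.3% → £2,068,000 × 3.3% × 54/365 = £10,096.3726
Total = £13,722.4548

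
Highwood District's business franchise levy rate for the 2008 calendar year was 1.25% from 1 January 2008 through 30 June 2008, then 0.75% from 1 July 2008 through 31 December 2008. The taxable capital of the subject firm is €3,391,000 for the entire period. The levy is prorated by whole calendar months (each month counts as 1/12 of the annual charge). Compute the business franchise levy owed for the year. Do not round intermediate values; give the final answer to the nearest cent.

1 January – 30 June 2008: 6 months at 1.25% → €3,391,000 × 1.25% × 6/12 = €21,193.7500
1 July – 31 December 2008: 6 months at 0.75% → €3,391,000 × 0.75% × 6/12 = €12,716.2500
Total = €33,910.0000

€33,910.00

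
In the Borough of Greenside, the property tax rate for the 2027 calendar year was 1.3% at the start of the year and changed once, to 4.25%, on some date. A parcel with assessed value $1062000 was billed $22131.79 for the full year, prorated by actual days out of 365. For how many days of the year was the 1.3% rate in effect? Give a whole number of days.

Let d = days at the first rate; then 365 − d days at the second rate.
$1062000 × [1.3%·d + 4.25%·(365−d)] / 365 = $22131.79
Solving gives d = 268, so the new rate took effect on September 26, 2027.

268 days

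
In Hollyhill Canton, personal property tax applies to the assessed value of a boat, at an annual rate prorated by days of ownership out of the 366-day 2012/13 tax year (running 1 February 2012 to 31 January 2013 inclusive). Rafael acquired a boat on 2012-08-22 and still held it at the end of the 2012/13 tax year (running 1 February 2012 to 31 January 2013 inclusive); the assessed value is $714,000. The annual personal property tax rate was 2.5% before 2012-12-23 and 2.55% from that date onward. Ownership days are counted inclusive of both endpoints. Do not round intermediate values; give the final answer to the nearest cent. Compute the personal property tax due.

$7,988.61

2012-08-22 to 2012-12-22: 123 days at 2.5% → $714,000 × 2.5% × 123/366 = $5,998.7705
2012-12-23 to 2013-01-31: 40 days at 2.55% → $714,000 × 2.55% × 40/366 = $1,989.8361
Total = $7,988.6066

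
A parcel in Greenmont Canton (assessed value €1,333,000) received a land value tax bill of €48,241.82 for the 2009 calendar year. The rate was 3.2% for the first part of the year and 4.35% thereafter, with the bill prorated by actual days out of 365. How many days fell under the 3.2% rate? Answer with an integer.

Let d = days at the first rate; then 365 − d days at the second rate.
€1,333,000 × [3.2%·d + 4.35%·(365−d)] / 365 = €48,241.82
Solving gives d = 232, so the new rate took effect on 21 Aug 2009.

232 days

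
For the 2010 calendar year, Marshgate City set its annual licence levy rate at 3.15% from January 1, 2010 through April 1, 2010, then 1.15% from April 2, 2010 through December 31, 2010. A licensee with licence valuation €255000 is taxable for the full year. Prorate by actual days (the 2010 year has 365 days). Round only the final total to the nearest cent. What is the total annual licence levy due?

January 1 – April 1, 2010: 91 days at 3.15% → €255000 × 3.15% × 91/365 = €2002.6233
April 2 – December 31, 2010: 274 days at 1.15% → €255000 × 1.15% × 274/365 = €2201.3836
Total = €4204.0068

€4204.01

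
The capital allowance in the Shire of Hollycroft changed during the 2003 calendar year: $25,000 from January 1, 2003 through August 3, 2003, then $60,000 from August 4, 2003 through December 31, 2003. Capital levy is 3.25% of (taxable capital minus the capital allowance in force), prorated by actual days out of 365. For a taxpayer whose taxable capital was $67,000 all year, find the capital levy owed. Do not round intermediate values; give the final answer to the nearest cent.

$897.53

January 1 – August 3, 2003: 215 days, exemption $25,000 → ($67,000 − $25,000) × 3.25% × 215/365 = $804.0411
August 4 – December 31, 2003: 150 days, exemption $60,000 → ($67,000 − $60,000) × 3.25% × 150/365 = $93.4932
Total = $897.5342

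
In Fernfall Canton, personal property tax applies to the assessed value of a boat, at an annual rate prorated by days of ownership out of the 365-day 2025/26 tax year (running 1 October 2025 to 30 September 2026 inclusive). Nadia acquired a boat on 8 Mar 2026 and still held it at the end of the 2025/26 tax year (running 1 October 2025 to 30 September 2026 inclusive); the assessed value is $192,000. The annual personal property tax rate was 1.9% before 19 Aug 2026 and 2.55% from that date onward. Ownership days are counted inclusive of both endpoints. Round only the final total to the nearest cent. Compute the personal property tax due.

$2,215.89

8 Mar – 18 Aug 2026: 164 days at 1.9% → $192,000 × 1.9% × 164/365 = $1,639.1014
19 Aug – 30 Sep 2026: 43 days at 2.55% → $192,000 × 2.55% × 43/365 = $576.7890
Total = $2,215.8904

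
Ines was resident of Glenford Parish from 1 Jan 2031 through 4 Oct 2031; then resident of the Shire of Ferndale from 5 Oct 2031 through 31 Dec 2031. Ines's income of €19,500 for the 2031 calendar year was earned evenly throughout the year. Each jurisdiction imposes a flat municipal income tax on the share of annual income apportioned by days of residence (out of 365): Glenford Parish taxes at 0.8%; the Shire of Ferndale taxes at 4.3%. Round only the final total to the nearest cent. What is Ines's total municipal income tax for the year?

Glenford Parish, 1 Jan – 4 Oct 2031: 277 days → €19,500 × 0.8% × 277/365 = €118.3890
The Shire of Ferndale, 5 Oct – 31 Dec 2031: 88 days → €19,500 × 4.3% × 88/365 = €202.1589
Total = €320.5479

€320.55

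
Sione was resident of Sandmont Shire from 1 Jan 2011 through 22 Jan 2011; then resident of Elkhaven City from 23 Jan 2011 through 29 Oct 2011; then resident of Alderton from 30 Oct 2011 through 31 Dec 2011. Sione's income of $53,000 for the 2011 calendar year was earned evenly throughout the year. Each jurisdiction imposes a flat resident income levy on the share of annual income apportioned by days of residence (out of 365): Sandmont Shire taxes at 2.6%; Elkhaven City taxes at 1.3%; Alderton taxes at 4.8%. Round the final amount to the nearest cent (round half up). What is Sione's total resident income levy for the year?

$1,050.71

Sandmont Shire, 1 Jan – 22 Jan 2011: 22 days → $53,000 × 2.6% × 22/365 = $83.0575
Elkhaven City, 23 Jan – 29 Oct 2011: 280 days → $53,000 × 1.3% × 280/365 = $528.5479
Alderton, 30 Oct – 31 Dec 2011: 63 days → $53,000 × 4.8% × 63/365 = $439.1014
Total = $1,050.7068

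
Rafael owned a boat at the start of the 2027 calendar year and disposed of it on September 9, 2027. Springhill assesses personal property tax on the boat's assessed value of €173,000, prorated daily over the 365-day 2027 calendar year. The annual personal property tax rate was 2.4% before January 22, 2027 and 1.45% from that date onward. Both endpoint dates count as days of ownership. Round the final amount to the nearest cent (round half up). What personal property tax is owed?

€1,826.45

January 1 – January 21, 2027: 21 days at 2.4% → €173,000 × 2.4% × 21/365 = €238.8822
January 22 – September 9, 2027: 231 days at 1.45% → €173,000 × 1.45% × 231/365 = €1,587.5712
Total = €1,826.4534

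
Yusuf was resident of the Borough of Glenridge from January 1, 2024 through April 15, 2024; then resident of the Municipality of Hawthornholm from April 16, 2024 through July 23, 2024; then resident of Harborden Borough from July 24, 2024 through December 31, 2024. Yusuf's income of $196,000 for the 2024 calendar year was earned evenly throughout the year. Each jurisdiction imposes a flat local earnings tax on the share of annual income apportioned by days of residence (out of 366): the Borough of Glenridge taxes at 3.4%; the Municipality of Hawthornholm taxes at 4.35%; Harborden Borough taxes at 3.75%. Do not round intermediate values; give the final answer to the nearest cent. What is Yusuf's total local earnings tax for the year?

The Borough of Glenridge, January 1 – April 15, 2024: 106 days → $196,000 × 3.4% × 106/366 = $1,930.0109
The Municipality of Hawthornholm, April 16 – July 23, 2024: 99 days → $196,000 × 4.35% × 99/366 = $2,306.2131
Harborden Borough, July 24 – December 31, 2024: 161 days → $196,000 × 3.75% × 161/366 = $3,233.1967
Total = $7,469.4208

$7,469.42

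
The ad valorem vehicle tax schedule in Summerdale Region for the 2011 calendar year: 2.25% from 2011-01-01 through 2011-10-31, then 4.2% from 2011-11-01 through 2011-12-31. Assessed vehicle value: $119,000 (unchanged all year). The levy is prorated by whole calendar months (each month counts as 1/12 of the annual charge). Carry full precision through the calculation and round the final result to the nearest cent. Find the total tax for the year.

2011-01-01 to 2011-10-31: 10 months at 2.25% → $119,000 × 2.25% × 10/12 = $2,231.2500
2011-11-01 to 2011-12-31: 2 months at 4.2% → $119,000 × 4.2% × 2/12 = $833.0000
Total = $3,064.2500

$3,064.25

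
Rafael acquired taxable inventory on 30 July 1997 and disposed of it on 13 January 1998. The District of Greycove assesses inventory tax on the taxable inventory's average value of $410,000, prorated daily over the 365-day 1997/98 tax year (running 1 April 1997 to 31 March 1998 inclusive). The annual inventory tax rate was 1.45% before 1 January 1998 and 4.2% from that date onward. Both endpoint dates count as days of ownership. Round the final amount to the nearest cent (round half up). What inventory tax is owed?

30 July – 31 December 1997: 155 days at 1.45% → $410,000 × 1.45% × 155/365 = $2,524.5890
1 January – 13 January 1998: 13 days at 4.2% → $410,000 × 4.2% × 13/365 = $613.3151
Total = $3,137.9041

$3,137.90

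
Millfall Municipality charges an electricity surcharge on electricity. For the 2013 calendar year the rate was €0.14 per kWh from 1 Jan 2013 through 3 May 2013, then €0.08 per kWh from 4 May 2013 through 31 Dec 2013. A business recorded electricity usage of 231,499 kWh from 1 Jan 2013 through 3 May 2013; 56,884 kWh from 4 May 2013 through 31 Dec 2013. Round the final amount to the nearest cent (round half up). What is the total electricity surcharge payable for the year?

1 Jan – 3 May 2013: 231,499 kWh at €0.14/kWh → €32409.86
4 May – 31 Dec 2013: 56,884 kWh at €0.08/kWh → €4550.72

€36960.58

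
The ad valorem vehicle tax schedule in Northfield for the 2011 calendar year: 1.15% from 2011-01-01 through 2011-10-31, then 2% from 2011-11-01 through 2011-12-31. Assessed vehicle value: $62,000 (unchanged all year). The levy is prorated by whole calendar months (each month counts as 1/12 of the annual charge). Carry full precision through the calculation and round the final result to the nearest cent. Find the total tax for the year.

2011-01-01 to 2011-10-31: 10 months at 1.15% → $62,000 × 1.15% × 10/12 = $594.1667
2011-11-01 to 2011-12-31: 2 months at 2% → $62,000 × 2% × 2/12 = $206.6667
Total = $800.8333

$800.83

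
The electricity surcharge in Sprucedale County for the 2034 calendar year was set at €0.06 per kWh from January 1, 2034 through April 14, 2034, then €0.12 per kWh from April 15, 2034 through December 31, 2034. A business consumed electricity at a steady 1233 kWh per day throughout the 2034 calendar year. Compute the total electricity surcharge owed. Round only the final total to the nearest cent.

€46,311.48

January 1 – April 14, 2034: 104 days × 1233 kWh/day = 128,232 kWh at €0.06/kWh → €7,693.92
April 15 – December 31, 2034: 261 days × 1233 kWh/day = 321,813 kWh at €0.12/kWh → €38,617.56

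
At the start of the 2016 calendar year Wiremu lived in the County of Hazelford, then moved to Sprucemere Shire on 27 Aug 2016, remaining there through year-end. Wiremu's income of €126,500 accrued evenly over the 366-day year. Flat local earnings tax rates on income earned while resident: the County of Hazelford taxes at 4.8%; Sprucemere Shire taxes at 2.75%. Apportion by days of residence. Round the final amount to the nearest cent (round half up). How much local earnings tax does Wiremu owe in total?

€5,172.16

The County of Hazelford, 1 Jan – 26 Aug 2016: 239 days → €126,500 × 4.8% × 239/366 = €3,965.0492
Sprucemere Shire, 27 Aug – 31 Dec 2016: 127 days → €126,500 × 2.75% × 127/366 = €1,207.1072
Total = €5,172.1564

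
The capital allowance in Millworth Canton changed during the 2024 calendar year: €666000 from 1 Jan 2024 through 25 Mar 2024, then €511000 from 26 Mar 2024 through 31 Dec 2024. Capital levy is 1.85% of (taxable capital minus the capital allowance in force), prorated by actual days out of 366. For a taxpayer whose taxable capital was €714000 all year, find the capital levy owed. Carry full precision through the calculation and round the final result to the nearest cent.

€3089.55

1 Jan – 25 Mar 2024: 85 days, exemption €666000 → (€714000 − €666000) × 1.85% × 85/366 = €206.2295
26 Mar – 31 Dec 2024: 281 days, exemption €511000 → (€714000 − €511000) × 1.85% × 281/366 = €2883.3210
Total = €3089.5505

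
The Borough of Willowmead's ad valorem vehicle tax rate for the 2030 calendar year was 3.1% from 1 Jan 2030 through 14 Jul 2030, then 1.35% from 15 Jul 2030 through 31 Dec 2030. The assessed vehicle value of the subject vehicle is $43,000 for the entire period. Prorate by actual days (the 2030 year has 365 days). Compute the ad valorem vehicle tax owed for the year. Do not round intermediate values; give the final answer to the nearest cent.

1 Jan – 14 Jul 2030: 195 days at 3.1% → $43,000 × 3.1% × 195/365 = $712.1507
15 Jul – 31 Dec 2030: 170 days at 1.35% → $43,000 × 1.35% × 170/365 = $270.3699
Total = $982.5205

$982.52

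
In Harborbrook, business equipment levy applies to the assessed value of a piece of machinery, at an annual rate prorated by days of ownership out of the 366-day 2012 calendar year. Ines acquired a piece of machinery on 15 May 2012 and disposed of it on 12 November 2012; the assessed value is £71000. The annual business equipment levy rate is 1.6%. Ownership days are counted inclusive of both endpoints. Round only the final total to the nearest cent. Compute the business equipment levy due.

£564.90

Days held (15 May – 12 November 2012): 182 out of 366
Tax = £71000 × 1.6% × 182/366 = £564.8962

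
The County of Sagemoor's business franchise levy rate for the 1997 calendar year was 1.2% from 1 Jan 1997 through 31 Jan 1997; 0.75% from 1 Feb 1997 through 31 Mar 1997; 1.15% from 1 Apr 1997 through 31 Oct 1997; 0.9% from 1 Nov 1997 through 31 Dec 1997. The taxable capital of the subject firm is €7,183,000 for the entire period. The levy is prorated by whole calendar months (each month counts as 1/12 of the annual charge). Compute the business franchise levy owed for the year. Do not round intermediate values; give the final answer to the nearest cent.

€75,122.21

1 Jan – 31 Jan 1997: 1 month at 1.2% → €7,183,000 × 1.2% × 1/12 = €7,183.0000
1 Feb – 31 Mar 1997: 2 months at 0.75% → €7,183,000 × 0.75% × 2/12 = €8,978.7500
1 Apr – 31 Oct 1997: 7 months at 1.15% → €7,183,000 × 1.15% × 7/12 = €48,185.9583
1 Nov – 31 Dec 1997: 2 months at 0.9% → €7,183,000 × 0.9% × 2/12 = €10,774.5000
Total = €75,122.2083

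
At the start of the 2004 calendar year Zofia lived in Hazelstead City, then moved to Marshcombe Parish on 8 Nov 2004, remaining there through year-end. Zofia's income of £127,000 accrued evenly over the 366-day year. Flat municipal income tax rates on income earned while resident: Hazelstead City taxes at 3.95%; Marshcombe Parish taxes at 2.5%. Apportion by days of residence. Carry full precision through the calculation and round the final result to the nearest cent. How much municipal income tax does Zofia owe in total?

Hazelstead City, 1 Jan – 7 Nov 2004: 312 days → £127,000 × 3.95% × 312/366 = £4,276.3607
Marshcombe Parish, 8 Nov – 31 Dec 2004: 54 days → £127,000 × 2.5% × 54/366 = £468.4426
Total = £4,744.8033

£4,744.80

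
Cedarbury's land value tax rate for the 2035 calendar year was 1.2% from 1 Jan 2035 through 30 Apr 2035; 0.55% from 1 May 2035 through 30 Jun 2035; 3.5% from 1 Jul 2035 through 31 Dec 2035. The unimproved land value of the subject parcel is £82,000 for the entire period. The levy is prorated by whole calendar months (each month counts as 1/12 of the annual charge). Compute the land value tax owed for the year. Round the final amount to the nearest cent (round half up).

1 Jan – 30 Apr 2035: 4 months at 1.2% → £82,000 × 1.2% × 4/12 = £328.0000
1 May – 30 Jun 2035: 2 months at 0.55% → £82,000 × 0.55% × 2/12 = £75.1667
1 Jul – 31 Dec 2035: 6 months at 3.5% → £82,000 × 3.5% × 6/12 = £1,435.0000
Total = £1,838.1667

£1,838.17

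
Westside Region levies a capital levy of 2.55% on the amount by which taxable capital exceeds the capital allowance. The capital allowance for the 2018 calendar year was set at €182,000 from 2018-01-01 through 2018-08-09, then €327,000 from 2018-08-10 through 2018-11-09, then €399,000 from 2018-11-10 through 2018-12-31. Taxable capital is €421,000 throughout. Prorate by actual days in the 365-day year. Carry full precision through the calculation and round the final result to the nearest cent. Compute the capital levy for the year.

€4,374.19

2018-01-01 to 2018-08-09: 221 days, exemption €182,000 → (€421,000 − €182,000) × 2.55% × 221/365 = €3,690.0945
2018-08-10 to 2018-11-09: 92 days, exemption €327,000 → (€421,000 − €327,000) × 2.55% × 92/365 = €604.1753
2018-11-10 to 2018-12-31: 52 days, exemption €399,000 → (€421,000 − €399,000) × 2.55% × 52/365 = €79.9233
Total = €4,374.1932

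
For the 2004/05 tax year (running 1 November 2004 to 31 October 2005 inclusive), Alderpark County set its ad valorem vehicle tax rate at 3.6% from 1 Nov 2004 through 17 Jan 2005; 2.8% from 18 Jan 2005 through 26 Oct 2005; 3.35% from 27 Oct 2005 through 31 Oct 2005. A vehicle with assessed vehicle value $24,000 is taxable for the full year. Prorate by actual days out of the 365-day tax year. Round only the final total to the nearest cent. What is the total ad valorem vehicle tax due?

1 Nov 2004 – 17 Jan 2005: 78 days at 3.6% → $24,000 × 3.6% × 78/365 = $184.6356
18 Jan – 26 Oct 2005: 282 days at 2.8% → $24,000 × 2.8% × 282/365 = $519.1890
27 Oct – 31 Oct 2005: 5 days at 3.35% → $24,000 × 3.35% × 5/365 = $11.0137
Total = $714.8384

$714.84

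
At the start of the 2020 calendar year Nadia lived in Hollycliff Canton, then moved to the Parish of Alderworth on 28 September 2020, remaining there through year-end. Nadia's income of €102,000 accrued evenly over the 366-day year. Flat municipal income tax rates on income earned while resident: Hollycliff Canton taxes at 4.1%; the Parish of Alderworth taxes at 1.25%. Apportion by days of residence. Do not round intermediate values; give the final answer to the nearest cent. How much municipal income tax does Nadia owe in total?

Hollycliff Canton, 1 January – 27 September 2020: 271 days → €102,000 × 4.1% × 271/366 = €3,096.5082
The Parish of Alderworth, 28 September – 31 December 2020: 95 days → €102,000 × 1.25% × 95/366 = €330.9426
Total = €3,427.4508

€3,427.45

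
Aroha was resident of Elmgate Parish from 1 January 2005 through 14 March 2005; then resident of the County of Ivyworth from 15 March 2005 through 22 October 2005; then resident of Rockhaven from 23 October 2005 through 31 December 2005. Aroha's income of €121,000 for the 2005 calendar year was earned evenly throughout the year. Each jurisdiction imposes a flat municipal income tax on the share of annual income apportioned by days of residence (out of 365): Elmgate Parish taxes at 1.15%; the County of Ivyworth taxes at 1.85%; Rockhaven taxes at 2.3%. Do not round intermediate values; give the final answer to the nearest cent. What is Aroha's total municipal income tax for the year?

€2,173.52

Elmgate Parish, 1 January – 14 March 2005: 73 days → €121,000 × 1.15% × 73/365 = €278.3000
The County of Ivyworth, 15 March – 22 October 2005: 222 days → €121,000 × 1.85% × 222/365 = €1,361.4986
Rockhaven, 23 October – 31 December 2005: 70 days → €121,000 × 2.3% × 70/365 = €533.7260
Total = €2,173.5247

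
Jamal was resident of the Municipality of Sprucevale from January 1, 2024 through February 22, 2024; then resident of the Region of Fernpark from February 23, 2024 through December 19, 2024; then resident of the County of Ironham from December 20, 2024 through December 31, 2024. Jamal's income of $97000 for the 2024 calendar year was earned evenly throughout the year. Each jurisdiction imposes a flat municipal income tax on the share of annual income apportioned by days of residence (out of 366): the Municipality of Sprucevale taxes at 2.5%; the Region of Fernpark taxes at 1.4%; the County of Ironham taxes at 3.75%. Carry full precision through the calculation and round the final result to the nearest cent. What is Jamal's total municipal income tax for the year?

$1587.25

The Municipality of Sprucevale, January 1 – February 22, 2024: 53 days → $97000 × 2.5% × 53/366 = $351.1612
The Region of Fernpark, February 23 – December 19, 2024: 301 days → $97000 × 1.4% × 301/366 = $1116.8251
The County of Ironham, December 20 – December 31, 2024: 12 days → $97000 × 3.75% × 12/366 = $119.2623
Total = $1587.2486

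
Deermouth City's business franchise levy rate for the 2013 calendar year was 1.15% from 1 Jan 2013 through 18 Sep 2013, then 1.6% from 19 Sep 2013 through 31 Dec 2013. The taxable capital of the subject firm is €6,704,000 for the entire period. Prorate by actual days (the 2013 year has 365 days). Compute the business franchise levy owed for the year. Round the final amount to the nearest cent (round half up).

€85,691.81

1 Jan – 18 Sep 2013: 261 days at 1.15% → €6,704,000 × 1.15% × 261/365 = €55,128.9205
19 Sep – 31 Dec 2013: 104 days at 1.6% → €6,704,000 × 1.6% × 104/365 = €30,562.8932
Total = €85,691.8137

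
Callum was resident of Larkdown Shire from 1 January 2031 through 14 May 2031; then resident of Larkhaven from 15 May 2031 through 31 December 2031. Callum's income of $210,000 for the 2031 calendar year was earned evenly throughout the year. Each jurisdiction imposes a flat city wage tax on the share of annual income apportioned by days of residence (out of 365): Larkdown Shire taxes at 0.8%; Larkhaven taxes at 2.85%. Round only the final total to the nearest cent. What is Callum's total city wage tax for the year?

Larkdown Shire, 1 January – 14 May 2031: 134 days → $210,000 × 0.8% × 134/365 = $616.7671
Larkhaven, 15 May – 31 December 2031: 231 days → $210,000 × 2.85% × 231/365 = $3,787.7671
Total = $4,404.5342

$4,404.53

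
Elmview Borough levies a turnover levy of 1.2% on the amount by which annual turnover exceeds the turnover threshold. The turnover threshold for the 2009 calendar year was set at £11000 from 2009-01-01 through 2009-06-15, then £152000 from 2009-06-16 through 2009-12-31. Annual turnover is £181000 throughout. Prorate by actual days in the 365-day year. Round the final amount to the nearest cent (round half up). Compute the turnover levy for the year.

2009-01-01 to 2009-06-15: 166 days, exemption £11000 → (£181000 − £11000) × 1.2% × 166/365 = £927.7808
2009-06-16 to 2009-12-31: 199 days, exemption £152000 → (£181000 − £152000) × 1.2% × 199/365 = £189.7315
Total = £1117.5123

£1117.51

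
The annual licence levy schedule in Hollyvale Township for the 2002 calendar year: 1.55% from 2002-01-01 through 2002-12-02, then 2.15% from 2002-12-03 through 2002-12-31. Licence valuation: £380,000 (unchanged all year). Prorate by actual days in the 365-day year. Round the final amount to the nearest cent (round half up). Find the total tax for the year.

2002-01-01 to 2002-12-02: 336 days at 1.55% → £380,000 × 1.55% × 336/365 = £5,422.0274
2002-12-03 to 2002-12-31: 29 days at 2.15% → £380,000 × 2.15% × 29/365 = £649.1233
Total = £6,071.1507

£6,071.15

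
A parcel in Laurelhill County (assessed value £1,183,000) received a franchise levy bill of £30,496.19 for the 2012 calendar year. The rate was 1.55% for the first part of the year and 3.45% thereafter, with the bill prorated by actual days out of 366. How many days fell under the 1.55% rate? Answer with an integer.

168 days

Let d = days at the first rate; then 366 − d days at the second rate.
£1,183,000 × [1.55%·d + 3.45%·(366−d)] / 366 = £30,496.19
Solving gives d = 168, so the new rate took effect on 17 June 2012.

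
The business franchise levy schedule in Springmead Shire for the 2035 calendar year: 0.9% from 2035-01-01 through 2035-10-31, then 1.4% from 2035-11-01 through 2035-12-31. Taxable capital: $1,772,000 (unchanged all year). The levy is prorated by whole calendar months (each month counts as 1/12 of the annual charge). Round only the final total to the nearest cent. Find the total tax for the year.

$17,424.67

2035-01-01 to 2035-10-31: 10 months at 0.9% → $1,772,000 × 0.9% × 10/12 = $13,290.0000
2035-11-01 to 2035-12-31: 2 months at 1.4% → $1,772,000 × 1.4% × 2/12 = $4,134.6667
Total = $17,424.6667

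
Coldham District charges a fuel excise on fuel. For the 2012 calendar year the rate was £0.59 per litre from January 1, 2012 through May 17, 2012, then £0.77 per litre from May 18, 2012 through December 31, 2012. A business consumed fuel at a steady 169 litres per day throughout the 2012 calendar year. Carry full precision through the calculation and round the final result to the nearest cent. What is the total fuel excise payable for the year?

January 1 – May 17, 2012: 138 days × 169 litres/day = 23,322 litres at £0.59/litre → £13,759.98
May 18 – December 31, 2012: 228 days × 169 litres/day = 38,532 litres at £0.77/litre → £29,669.64

£43,429.62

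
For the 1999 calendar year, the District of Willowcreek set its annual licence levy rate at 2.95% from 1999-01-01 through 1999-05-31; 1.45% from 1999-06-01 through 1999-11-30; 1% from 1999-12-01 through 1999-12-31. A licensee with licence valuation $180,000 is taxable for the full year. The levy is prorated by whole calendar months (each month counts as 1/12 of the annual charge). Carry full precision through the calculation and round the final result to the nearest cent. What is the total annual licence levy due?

1999-01-01 to 1999-05-31: 5 months at 2.95% → $180,000 × 2.95% × 5/12 = $2,212.5000
1999-06-01 to 1999-11-30: 6 months at 1.45% → $180,000 × 1.45% × 6/12 = $1,305.0000
1999-12-01 to 1999-12-31: 1 month at 1% → $180,000 × 1% × 1/12 = $150.0000
Total = $3,667.5000

$3,667.50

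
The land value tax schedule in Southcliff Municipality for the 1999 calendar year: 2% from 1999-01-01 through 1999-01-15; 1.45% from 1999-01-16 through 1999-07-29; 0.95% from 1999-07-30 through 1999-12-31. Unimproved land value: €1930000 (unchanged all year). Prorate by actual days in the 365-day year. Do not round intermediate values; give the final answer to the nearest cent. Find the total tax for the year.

€24323.29

1999-01-01 to 1999-01-15: 15 days at 2% → €1930000 × 2% × 15/365 = €1586.3014
1999-01-16 to 1999-07-29: 195 days at 1.45% → €1930000 × 1.45% × 195/365 = €14950.8904
1999-07-30 to 1999-12-31: 155 days at 0.95% → €1930000 × 0.95% × 155/365 = €7786.0959
Total = €24323.2877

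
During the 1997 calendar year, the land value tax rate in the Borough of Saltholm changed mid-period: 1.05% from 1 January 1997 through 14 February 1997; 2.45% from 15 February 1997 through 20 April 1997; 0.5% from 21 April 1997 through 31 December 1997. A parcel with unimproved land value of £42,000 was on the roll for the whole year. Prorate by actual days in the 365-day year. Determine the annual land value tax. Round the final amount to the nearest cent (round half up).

1 January – 14 February 1997: 45 days at 1.05% → £42,000 × 1.05% × 45/365 = £54.3699
15 February – 20 April 1997: 65 days at 2.45% → £42,000 × 2.45% × 65/365 = £183.2466
21 April – 31 December 1997: 255 days at 0.5% → £42,000 × 0.5% × 255/365 = £146.7123
Total = £384.3288

£384.33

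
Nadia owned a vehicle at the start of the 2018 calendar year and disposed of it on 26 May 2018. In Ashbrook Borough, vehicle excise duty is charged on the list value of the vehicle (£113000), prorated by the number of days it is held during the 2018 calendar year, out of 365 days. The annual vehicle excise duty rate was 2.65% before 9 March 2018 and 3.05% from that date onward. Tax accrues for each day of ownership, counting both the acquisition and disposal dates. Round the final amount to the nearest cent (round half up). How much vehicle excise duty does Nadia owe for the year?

£1295.63

1 January – 8 March 2018: 67 days at 2.65% → £113000 × 2.65% × 67/365 = £549.6753
9 March – 26 May 2018: 79 days at 3.05% → £113000 × 3.05% × 79/365 = £745.9548
Total = £1295.6301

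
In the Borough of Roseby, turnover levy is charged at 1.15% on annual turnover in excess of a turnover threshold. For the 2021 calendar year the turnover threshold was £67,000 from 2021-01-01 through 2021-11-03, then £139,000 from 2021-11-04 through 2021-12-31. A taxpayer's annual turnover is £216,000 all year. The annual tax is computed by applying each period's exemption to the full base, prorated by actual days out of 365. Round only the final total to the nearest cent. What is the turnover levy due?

2021-01-01 to 2021-11-03: 307 days, exemption £67,000 → (£216,000 − £67,000) × 1.15% × 307/365 = £1,441.2178
2021-11-04 to 2021-12-31: 58 days, exemption £139,000 → (£216,000 − £139,000) × 1.15% × 58/365 = £140.7096
Total = £1,581.9274

£1,581.93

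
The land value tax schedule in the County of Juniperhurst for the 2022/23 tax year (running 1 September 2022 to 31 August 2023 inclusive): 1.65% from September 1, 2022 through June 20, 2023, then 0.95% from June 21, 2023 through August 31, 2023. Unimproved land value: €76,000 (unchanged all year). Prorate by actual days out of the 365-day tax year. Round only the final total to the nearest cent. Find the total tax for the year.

€1,149.06

September 1, 2022 – June 20, 2023: 293 days at 1.65% → €76,000 × 1.65% × 293/365 = €1,006.6356
June 21 – August 31, 2023: 72 days at 0.95% → €76,000 × 0.95% × 72/365 = €142.4219
Total = €1,149.0575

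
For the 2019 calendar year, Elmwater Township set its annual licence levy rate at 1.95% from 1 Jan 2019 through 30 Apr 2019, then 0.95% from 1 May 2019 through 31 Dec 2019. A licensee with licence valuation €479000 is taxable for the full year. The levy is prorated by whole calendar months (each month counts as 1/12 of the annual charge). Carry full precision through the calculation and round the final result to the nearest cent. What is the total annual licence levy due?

1 Jan – 30 Apr 2019: 4 months at 1.95% → €479000 × 1.95% × 4/12 = €3113.5000
1 May – 31 Dec 2019: 8 months at 0.95% → €479000 × 0.95% × 8/12 = €3033.6667
Total = €6147.1667

€6147.17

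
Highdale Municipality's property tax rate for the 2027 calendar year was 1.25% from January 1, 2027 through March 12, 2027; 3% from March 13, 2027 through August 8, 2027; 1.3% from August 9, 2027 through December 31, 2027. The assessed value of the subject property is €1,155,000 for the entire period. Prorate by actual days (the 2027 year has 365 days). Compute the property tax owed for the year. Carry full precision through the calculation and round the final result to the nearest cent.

€22,918.05

January 1 – March 12, 2027: 71 days at 1.25% → €1,155,000 × 1.25% × 71/365 = €2,808.3904
March 13 – August 8, 2027: 149 days at 3% → €1,155,000 × 3% × 149/365 = €14,144.7945
August 9 – December 31, 2027: 145 days at 1.3% → €1,155,000 × 1.3% × 145/365 = €5,964.8630
Total = €22,918.0479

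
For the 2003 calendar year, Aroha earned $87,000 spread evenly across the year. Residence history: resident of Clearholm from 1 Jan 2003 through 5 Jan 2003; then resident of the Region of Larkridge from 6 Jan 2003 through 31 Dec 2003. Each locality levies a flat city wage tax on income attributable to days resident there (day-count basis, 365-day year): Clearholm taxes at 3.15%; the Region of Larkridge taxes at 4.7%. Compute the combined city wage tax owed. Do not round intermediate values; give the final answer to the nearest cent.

$4,070.53

Clearholm, 1 Jan – 5 Jan 2003: 5 days → $87,000 × 3.15% × 5/365 = $37.5411
The Region of Larkridge, 6 Jan – 31 Dec 2003: 360 days → $87,000 × 4.7% × 360/365 = $4,032.9863
Total = $4,070.5274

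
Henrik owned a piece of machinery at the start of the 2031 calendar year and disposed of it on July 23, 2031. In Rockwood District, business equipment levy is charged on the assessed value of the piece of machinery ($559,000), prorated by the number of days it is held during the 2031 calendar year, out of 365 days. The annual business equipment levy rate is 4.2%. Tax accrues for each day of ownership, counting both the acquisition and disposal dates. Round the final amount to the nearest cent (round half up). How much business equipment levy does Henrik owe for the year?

$13,121.95

Days held (January 1 – July 23, 2031): 204 out of 365
Tax = $559,000 × 4.2% × 204/365 = $13,121.9507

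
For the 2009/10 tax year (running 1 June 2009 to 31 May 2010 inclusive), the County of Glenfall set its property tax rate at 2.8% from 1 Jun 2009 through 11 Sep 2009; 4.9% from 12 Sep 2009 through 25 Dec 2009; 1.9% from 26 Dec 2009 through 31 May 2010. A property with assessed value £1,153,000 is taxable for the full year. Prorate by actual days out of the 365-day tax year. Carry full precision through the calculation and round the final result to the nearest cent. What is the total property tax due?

1 Jun – 11 Sep 2009: 103 days at 2.8% → £1,153,000 × 2.8% × 103/365 = £9,110.2795
12 Sep – 25 Dec 2009: 105 days at 4.9% → £1,153,000 × 4.9% × 105/365 = £16,252.5616
26 Dec 2009 – 31 May 2010: 157 days at 1.9% → £1,153,000 × 1.9% × 157/365 = £9,423.0110
Total = £34,785.8521

£34,785.85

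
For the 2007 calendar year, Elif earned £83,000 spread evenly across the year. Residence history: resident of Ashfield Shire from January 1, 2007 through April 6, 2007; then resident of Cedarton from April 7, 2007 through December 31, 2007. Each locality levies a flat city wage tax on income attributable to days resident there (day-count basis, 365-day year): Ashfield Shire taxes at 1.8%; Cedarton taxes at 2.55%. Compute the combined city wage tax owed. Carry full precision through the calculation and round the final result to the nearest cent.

£1,952.77

Ashfield Shire, January 1 – April 6, 2007: 96 days → £83,000 × 1.8% × 96/365 = £392.9425
Cedarton, April 7 – December 31, 2007: 269 days → £83,000 × 2.55% × 269/365 = £1,559.8315
Total = £1,952.7740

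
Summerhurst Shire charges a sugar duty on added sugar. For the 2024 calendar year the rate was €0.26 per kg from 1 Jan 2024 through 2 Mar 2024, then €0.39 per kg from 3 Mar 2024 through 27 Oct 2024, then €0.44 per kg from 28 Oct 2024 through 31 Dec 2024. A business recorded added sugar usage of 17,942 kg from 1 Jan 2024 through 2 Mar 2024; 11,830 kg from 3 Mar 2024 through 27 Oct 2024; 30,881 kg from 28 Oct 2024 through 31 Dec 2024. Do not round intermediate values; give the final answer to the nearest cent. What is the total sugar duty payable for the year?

1 Jan – 2 Mar 2024: 17,942 kg at €0.26/kg → €4,664.92
3 Mar – 27 Oct 2024: 11,830 kg at €0.39/kg → €4,613.70
28 Oct – 31 Dec 2024: 30,881 kg at €0.44/kg → €13,587.64

€22,866.26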